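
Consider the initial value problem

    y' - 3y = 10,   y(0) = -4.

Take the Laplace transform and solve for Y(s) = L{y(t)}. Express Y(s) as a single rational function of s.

Transform both sides with L{·}.
Using L{y'} = sY - y(0) = sY - (-4), the left side becomes (s - 3)Y - (-4).
The right side is L{10} = 10/s.
So (s - 3)Y = 10/s + (-4).
Isolate Y and clear denominators.

Y(s) = (-4*s + 10)/(s^2 - 3*s)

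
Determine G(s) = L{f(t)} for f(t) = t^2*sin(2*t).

L{sin(2t)} = 2/(s^2 + 4).
Then apply L{t^2·g(t)} = (-1)^2 d^2/ds^2[H(s)] with H(s) = 2/(s^2 + 4):
differentiating 2 times and applying the sign gives 4*(3*s^2 - 4)/(s^2 + 4)^3.

G(s) = 4*(3*s^2 - 4)/(s^2 + 4)^3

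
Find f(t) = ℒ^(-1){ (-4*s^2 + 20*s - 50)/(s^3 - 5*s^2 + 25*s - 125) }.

f(t) = -exp(5*t) + sin(5*t) - 3*cos(5*t)

Factor the denominator: s^3 - 5*s^2 + 25*s - 125 = (s - 5)*(s^2 + 25).
Partial fraction decomposition gives [-1/(s - 5)] + [-3*s/(s^2 + 25)] + [5/(s^2 + 25)].
Invert each term: -1/(s - 5) ↔ -e^(5t); -3·s/(s^2 + 25) ↔ -3cos(5t); 1·5/(s^2 + 25) ↔ sin(5t).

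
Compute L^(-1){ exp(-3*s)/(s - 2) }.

The factor e^(-3s) signals a time shift by c = 3 (second shifting theorem).
L{e^(2t)} = 1/(s - 2), so L^-1{1/(s - 2)} = exp(2*t).
Hence the inverse is u(t - 3) times that function evaluated at t - 3.

Heaviside(t - 3)*(exp(2*t - 6))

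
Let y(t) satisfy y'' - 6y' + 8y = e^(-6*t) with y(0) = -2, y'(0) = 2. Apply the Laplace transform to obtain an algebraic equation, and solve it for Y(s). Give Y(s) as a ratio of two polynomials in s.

Y(s) = (-2*s^2 + 2*s + 85)/(s^3 - 28*s + 48)

Laplace-transform each side.
Using L{y''} = s^2 Y - s·y(0) - y'(0) and L{y'} = sY - y(0), with y(0) = -2, y'(0) = 2, the left side becomes (s^2 - 6*s + 8)Y - (-2*s + 14).
The right side is L{e^(-6*t)} = 1/(s + 6).
So (s^2 - 6*s + 8)Y = 1/(s + 6) + (-2*s + 14).
Solve for Y(s) and write it as one ratio of polynomials.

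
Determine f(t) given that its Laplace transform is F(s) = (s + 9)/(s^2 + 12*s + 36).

Factor the denominator: s^2 + 12*s + 36 = (s + 6)^2.
Partial fraction decomposition gives [1/(s + 6)] + [3/(s + 6)^2].
Invert each term: 1/(s + 6) ↔ e^(-6t); 3/(s + 6)^2 ↔ 3t·e^(-6t).

f(t) = 3*t*exp(-6*t) + exp(-6*t)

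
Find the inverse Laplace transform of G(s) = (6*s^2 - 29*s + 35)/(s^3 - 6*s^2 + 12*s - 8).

Factor the denominator: s^3 - 6*s^2 + 12*s - 8 = (s - 2)^3.
Partial fraction decomposition gives [6/(s - 2)] + [-5/(s - 2)^2] + [(s - 2)^(-3)].
Invert each term: 6/(s - 2) ↔ 6e^(2t); -5/(s - 2)^2 ↔ -5t·e^(2t); 1/(s - 2)^3 ↔ (1/2)t^2·e^(2t).

t^2*exp(2*t)/2 - 5*t*exp(2*t) + 6*exp(2*t)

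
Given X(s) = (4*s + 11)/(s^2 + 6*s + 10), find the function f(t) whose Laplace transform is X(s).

f(t) = -exp(-3*t)*sin(t) + 4*exp(-3*t)*cos(t)

Complete the square in the denominator: s^2 + 6*s + 10 = (s + 3)^2 + 1^2.
Split the numerator to match: 4*s + 11 = 4·(s + 3) - 1·1.
Invert each term: 4·(s + 3)/((s + 3)^2 + 1) ↔ 4e^(-3t)cos(t); -1·1/((s + 3)^2 + 1) ↔ -e^(-3t)sin(t).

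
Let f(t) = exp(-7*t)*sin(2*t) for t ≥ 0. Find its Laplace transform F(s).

F(s) = 2/((s + 7)^2 + 4)

L{sin(2t)} = 2/(s^2 + 4).
By the first shifting theorem, multiplying by e^(-7t) replaces s with s + 7.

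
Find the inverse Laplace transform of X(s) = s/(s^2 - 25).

Since L{cosh(5t)} = s/(s^2 - 25), the inverse is cosh(5*t).

cosh(5*t)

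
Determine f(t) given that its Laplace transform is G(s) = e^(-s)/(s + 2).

The factor e^(-s) signals a time shift by c = 1 (second shifting theorem).
L{e^(-2t)} = 1/(s + 2), so L^-1{1/(s + 2)} = e^(-2*t).
Hence the inverse is u(t - 1) times that function evaluated at t - 1.

f(t) = Heaviside(t - 1)*(exp(-2*t + 2))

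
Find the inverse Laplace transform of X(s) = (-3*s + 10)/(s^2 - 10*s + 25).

-5*t*exp(5*t) - 3*exp(5*t)

Factor the denominator: s^2 - 10*s + 25 = (s - 5)^2.
Partial fraction decomposition gives [-3/(s - 5)] + [-5/(s - 5)^2].
Invert each term: -3/(s - 5) ↔ -3e^(5t); -5/(s - 5)^2 ↔ -5t·e^(5t).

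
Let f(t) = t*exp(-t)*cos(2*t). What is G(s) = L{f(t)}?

L{cos(2t)} = s/(s^2 + 4).
Multiplying by e^(-t) shifts s → s + 1, so L{exp(-t)*cos(2*t)} = (s + 1)/((s + 1)^2 + 4).
Then apply L{t·g(t)} = -d/ds[H(s)] with H(s) = (s + 1)/((s + 1)^2 + 4):
differentiating 1 time and applying the sign gives (s - 1)*(s + 3)/(s^2 + 2*s + 5)^2.

G(s) = (s - 1)*(s + 3)/(s^2 + 2*s + 5)^2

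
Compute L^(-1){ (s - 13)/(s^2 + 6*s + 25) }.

-4*exp(-3*t)*sin(4*t) + exp(-3*t)*cos(4*t)

Complete the square in the denominator: s^2 + 6*s + 25 = (s + 3)^2 + 4^2.
Split the numerator to match: s - 13 = 1·(s + 3) - 4·4.
Invert each term: 1·(s + 3)/((s + 3)^2 + 16) ↔ e^(-3t)cos(4t); -4·4/((s + 3)^2 + 16) ↔ -4e^(-3t)sin(4t).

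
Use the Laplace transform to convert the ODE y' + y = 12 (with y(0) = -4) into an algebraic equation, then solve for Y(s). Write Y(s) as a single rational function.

Y(s) = (-4*s + 12)/(s^2 + s)

Laplace-transform each side.
The derivative rules (L{y'} = sY - y(0) = sY - (-4)) turn the left side into (s + 1)Y - (-4).
The right side is L{12} = 12/s.
So (s + 1)Y = 12/s + (-4).
Isolate Y and clear denominators.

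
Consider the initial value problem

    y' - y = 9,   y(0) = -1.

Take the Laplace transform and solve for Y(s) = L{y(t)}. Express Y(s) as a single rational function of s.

Apply the Laplace transform to the equation.
With L{y'} = sY - y(0) = sY - (-1): the LHS transforms to (s - 1)Y - (-1).
The right side is L{9} = 9/s.
So (s - 1)Y = 9/s + (-1).
Divide through and combine into a single rational function.

Y(s) = (-s + 9)/(s^2 - s)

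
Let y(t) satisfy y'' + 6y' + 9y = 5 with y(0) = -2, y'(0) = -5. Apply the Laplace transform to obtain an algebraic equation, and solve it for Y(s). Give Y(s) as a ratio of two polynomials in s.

Transform both sides with L{·}.
The derivative rules (L{y''} = s^2 Y - s·y(0) - y'(0) and L{y'} = sY - y(0), with y(0) = -2, y'(0) = -5) turn the left side into (s^2 + 6*s + 9)Y - (-2*s - 17).
The right side is L{5} = 5/s.
So (s^2 + 6*s + 9)Y = 5/s + (-2*s - 17).
Isolate Y and clear denominators.

Y(s) = (-2*s^2 - 17*s + 5)/(s^3 + 6*s^2 + 9*s)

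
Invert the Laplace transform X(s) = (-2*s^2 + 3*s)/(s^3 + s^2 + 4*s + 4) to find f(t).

Factor the denominator: s^3 + s^2 + 4*s + 4 = (s + 1)*(s^2 + 4).
Partial fraction decomposition gives [-1/(s + 1)] + [-s/(s^2 + 4)] + [4/(s^2 + 4)].
Invert each term: -1/(s + 1) ↔ -e^(-t); -1·s/(s^2 + 4) ↔ -cos(2t); 2·2/(s^2 + 4) ↔ 2sin(2t).

f(t) = 2*sin(2*t) - cos(2*t) - exp(-t)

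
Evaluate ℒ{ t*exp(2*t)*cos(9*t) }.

L{cos(9t)} = s/(s^2 + 81).
Multiplying by e^(2t) shifts s → s - 2, so L{exp(2*t)*cos(9*t)} = (s - 2)/((s - 2)^2 + 81).
Then apply L{t·g(t)} = -d/ds[H(s)] with H(s) = (s - 2)/((s - 2)^2 + 81):
differentiating 1 time and applying the sign gives (s - 11)*(s + 7)/(s^2 - 4*s + 85)^2.

(s - 11)*(s + 7)/(s^2 - 4*s + 85)^2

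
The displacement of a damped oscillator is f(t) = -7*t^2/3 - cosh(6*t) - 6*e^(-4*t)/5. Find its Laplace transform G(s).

By linearity of the Laplace transform, transform each term separately.
(-7/3)·[L{t^2} = 2!/s^3 = 2/s^3]; (-1)·[L{cosh(6t)} = s/(s^2 - 36)]; (-6/5)·[L{e^(-4t)} = 1/(s + 4)].

G(s) = -s/(s^2 - 36) - 6/(5*(s + 4)) - 14/(3*s^3)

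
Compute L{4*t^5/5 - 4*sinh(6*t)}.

The transform is linear, so treat each term independently.
(-4)·[L{sinh(6t)} = 6/(s^2 - 36)]; (4/5)·[L{t^5} = 5!/s^6 = 120/s^6].

-24/(s^2 - 36) + 96/s^6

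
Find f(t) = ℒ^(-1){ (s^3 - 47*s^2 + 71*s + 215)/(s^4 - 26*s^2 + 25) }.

f(t) = -2*exp(5*t) - 5*exp(t) + 2*exp(-t) + 6*exp(-5*t)

Factor the denominator: s^4 - 26*s^2 + 25 = (s - 5)*(s - 1)*(s + 1)*(s + 5).
Partial fraction decomposition gives [6/(s + 5)] + [2/(s + 1)] + [-2/(s - 5)] + [-5/(s - 1)].
Invert each term: 6/(s + 5) ↔ 6e^(-5t); 2/(s + 1) ↔ 2e^(-t); -2/(s - 5) ↔ -2e^(5t); -5/(s - 1) ↔ -5e^(t).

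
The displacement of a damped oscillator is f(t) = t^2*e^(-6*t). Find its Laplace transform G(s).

L{e^(-6t)} = 1/(s + 6).
Then apply L{t^2·g(t)} = (-1)^2 d^2/ds^2[H(s)] with H(s) = 1/(s + 6):
differentiating 2 times and applying the sign gives 2/(s + 6)^3.

G(s) = 2/(s + 6)^3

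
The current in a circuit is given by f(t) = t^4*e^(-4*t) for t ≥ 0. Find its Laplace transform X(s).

L{t^4} = 4!/s^5 = 24/s^5.
By the first shifting theorem, multiplying by e^(-4t) replaces s with s + 4.

X(s) = 24/(s + 4)^5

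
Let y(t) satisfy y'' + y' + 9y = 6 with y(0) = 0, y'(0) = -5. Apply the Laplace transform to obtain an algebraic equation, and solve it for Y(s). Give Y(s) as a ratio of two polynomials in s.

Y(s) = (-5*s + 6)/(s^3 + s^2 + 9*s)

Apply the Laplace transform to the equation.
The derivative rules (L{y''} = s^2 Y - s·y(0) - y'(0) and L{y'} = sY - y(0), with y(0) = 0, y'(0) = -5) turn the left side into (s^2 + s + 9)Y - (-5).
The right side is L{6} = 6/s.
So (s^2 + s + 9)Y = 6/s + (-5).
Divide through and combine into a single rational function.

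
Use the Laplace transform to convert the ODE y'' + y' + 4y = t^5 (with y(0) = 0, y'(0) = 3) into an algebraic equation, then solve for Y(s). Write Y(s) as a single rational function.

Transform both sides with L{·}.
The derivative rules (L{y''} = s^2 Y - s·y(0) - y'(0) and L{y'} = sY - y(0), with y(0) = 0, y'(0) = 3) turn the left side into (s^2 + s + 4)Y - (3).
The right side is L{t^5} = 120/s^6.
So (s^2 + s + 4)Y = 120/s^6 + (3).
Solve for Y(s) and write it as one ratio of polynomials.

Y(s) = (3*s^6 + 120)/(s^8 + s^7 + 4*s^6)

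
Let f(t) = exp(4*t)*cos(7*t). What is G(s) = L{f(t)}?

L{cos(7t)} = s/(s^2 + 49).
By the first shifting theorem, multiplying by e^(4t) replaces s with s - 4.

G(s) = (s - 4)/((s - 4)^2 + 49)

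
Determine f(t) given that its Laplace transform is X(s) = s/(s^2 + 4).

f(t) = cos(2*t)

Since L{cos(2t)} = s/(s^2 + 4), the inverse is cos(2*t).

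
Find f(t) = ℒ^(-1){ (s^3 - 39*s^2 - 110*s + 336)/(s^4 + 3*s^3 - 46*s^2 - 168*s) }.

Factor the denominator: s^4 + 3*s^3 - 46*s^2 - 168*s = s*(s - 7)*(s + 4)*(s + 6).
Partial fraction decomposition gives [-2/s] + [1/(s + 4)] + [-2/(s - 7)] + [4/(s + 6)].
Invert each term: -2/(s - 0) ↔ -2e^(0t); 1/(s + 4) ↔ e^(-4t); -2/(s - 7) ↔ -2e^(7t); 4/(s + 6) ↔ 4e^(-6t).

f(t) = -2*exp(7*t) - 2 + exp(-4*t) + 4*exp(-6*t)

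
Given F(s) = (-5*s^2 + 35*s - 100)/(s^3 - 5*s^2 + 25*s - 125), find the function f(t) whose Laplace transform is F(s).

f(t) = -exp(5*t) + 3*sin(5*t) - 4*cos(5*t)

Factor the denominator: s^3 - 5*s^2 + 25*s - 125 = (s - 5)*(s^2 + 25).
Partial fraction decomposition gives [-1/(s - 5)] + [-4*s/(s^2 + 25)] + [15/(s^2 + 25)].
Invert each term: -1/(s - 5) ↔ -e^(5t); -4·s/(s^2 + 25) ↔ -4cos(5t); 3·5/(s^2 + 25) ↔ 3sin(5t).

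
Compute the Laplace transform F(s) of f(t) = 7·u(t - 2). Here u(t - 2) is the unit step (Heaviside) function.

By the second shifting theorem, L{u(t - c)·g(t - c)} = e^(-cs)·G(s) with c = 2 and G(s) = L{g(t)}.
L{7} = 7/s.

F(s) = 7*exp(-2*s)/s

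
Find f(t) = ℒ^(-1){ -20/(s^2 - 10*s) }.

Rewrite the denominator: s^2 - 10*s = (s - 5)^2 - 25.
The form in (s - 5) signals a first-shifting-theorem factor e^(5t).
Since L{sinh(5t)} = 5/(s^2 - 25), the inverse is e^(5*t)*sinh(5*t), scaled by -4.

f(t) = -4*exp(5*t)*sinh(5*t)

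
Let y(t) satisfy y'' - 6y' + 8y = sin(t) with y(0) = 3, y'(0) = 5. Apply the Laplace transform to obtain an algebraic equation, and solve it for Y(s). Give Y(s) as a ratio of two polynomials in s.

Y(s) = (3*s^3 - 13*s^2 + 3*s - 12)/(s^4 - 6*s^3 + 9*s^2 - 6*s + 8)

Apply the Laplace transform to the equation.
Using L{y''} = s^2 Y - s·y(0) - y'(0) and L{y'} = sY - y(0), with y(0) = 3, y'(0) = 5, the left side becomes (s^2 - 6*s + 8)Y - (3*s - 13).
The right side is L{sin(t)} = 1/(s^2 + 1).
So (s^2 - 6*s + 8)Y = 1/(s^2 + 1) + (3*s - 13).
Solve for Y(s) and write it as one ratio of polynomials.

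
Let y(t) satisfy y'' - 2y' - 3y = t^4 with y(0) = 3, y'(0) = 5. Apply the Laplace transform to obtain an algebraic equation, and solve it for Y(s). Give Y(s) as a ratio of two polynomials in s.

Y(s) = (3*s^6 - s^5 + 24)/(s^7 - 2*s^6 - 3*s^5)

Transform both sides with L{·}.
The derivative rules (L{y''} = s^2 Y - s·y(0) - y'(0) and L{y'} = sY - y(0), with y(0) = 3, y'(0) = 5) turn the left side into (s^2 - 2*s - 3)Y - (3*s - 1).
The right side is L{t^4} = 24/s^5.
So (s^2 - 2*s - 3)Y = 24/s^5 + (3*s - 1).
Isolate Y and clear denominators.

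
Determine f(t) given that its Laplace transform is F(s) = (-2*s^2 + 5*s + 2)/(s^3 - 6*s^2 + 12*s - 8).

Factor the denominator: s^3 - 6*s^2 + 12*s - 8 = (s - 2)^3.
Partial fraction decomposition gives [-2/(s - 2)] + [-3/(s - 2)^2] + [4/(s - 2)^3].
Invert each term: -2/(s - 2) ↔ -2e^(2t); -3/(s - 2)^2 ↔ -3t·e^(2t); 4/(s - 2)^3 ↔ (2)t^2·e^(2t).

f(t) = 2*t^2*exp(2*t) - 3*t*exp(2*t) - 2*exp(2*t)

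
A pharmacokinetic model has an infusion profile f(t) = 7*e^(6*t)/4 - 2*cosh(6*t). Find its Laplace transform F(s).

F(s) = -2*s/(s^2 - 36) + 7/(4*(s - 6))

The transform is linear, so treat each term independently.
(7/4)·[L{e^(6t)} = 1/(s - 6)]; (-2)·[L{cosh(6t)} = s/(s^2 - 36)].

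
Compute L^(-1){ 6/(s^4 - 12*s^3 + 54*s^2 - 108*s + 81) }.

Rewrite the denominator: s^4 - 12*s^3 + 54*s^2 - 108*s + 81 = (s - 3)^4.
The form in (s - 3) signals a first-shifting-theorem factor e^(3t).
Since L{t^3} = 3!/s^4 = 6/s^4, the inverse is t^3*e^(3*t).

t^3*exp(3*t)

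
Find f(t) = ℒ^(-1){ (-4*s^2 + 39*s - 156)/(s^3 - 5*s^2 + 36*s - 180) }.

Factor the denominator: s^3 - 5*s^2 + 36*s - 180 = (s - 5)*(s^2 + 36).
Partial fraction decomposition gives [-1/(s - 5)] + [-3*s/(s^2 + 36)] + [24/(s^2 + 36)].
Invert each term: -1/(s - 5) ↔ -e^(5t); -3·s/(s^2 + 36) ↔ -3cos(6t); 4·6/(s^2 + 36) ↔ 4sin(6t).

f(t) = -exp(5*t) + 4*sin(6*t) - 3*cos(6*t)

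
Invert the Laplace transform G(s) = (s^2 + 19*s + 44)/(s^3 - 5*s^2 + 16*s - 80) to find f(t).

Factor the denominator: s^3 - 5*s^2 + 16*s - 80 = (s - 5)*(s^2 + 16).
Partial fraction decomposition gives [4/(s - 5)] + [-3*s/(s^2 + 16)] + [4/(s^2 + 16)].
Invert each term: 4/(s - 5) ↔ 4e^(5t); -3·s/(s^2 + 16) ↔ -3cos(4t); 1·4/(s^2 + 16) ↔ sin(4t).

f(t) = 4*exp(5*t) + sin(4*t) - 3*cos(4*t)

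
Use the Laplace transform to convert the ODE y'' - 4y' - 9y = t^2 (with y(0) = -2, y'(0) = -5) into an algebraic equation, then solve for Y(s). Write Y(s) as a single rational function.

Y(s) = (-2*s^4 + 3*s^3 + 2)/(s^5 - 4*s^4 - 9*s^3)

Take the Laplace transform of both sides.
The derivative rules (L{y''} = s^2 Y - s·y(0) - y'(0) and L{y'} = sY - y(0), with y(0) = -2, y'(0) = -5) turn the left side into (s^2 - 4*s - 9)Y - (-2*s + 3).
The right side is L{t^2} = 2/s^3.
So (s^2 - 4*s - 9)Y = 2/s^3 + (-2*s + 3).
Isolate Y and clear denominators.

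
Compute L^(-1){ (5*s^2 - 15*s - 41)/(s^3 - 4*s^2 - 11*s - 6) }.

Factor the denominator: s^3 - 4*s^2 - 11*s - 6 = (s - 6)*(s + 1)^2.
Partial fraction decomposition gives [4/(s + 1)] + [3/(s + 1)^2] + [1/(s - 6)].
Invert each term: 4/(s + 1) ↔ 4e^(-t); 3/(s + 1)^2 ↔ 3t·e^(-t); 1/(s - 6) ↔ e^(6t).

3*t*exp(-t) + exp(6*t) + 4*exp(-t)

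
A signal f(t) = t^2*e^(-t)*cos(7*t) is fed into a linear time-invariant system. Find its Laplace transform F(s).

F(s) = 2*(s + 1)*(s^2 + 2*s - 146)/(s^2 + 2*s + 50)^3

L{cos(7t)} = s/(s^2 + 49).
Multiplying by e^(-t) shifts s → s + 1, so L{e^(-t)*cos(7*t)} = (s + 1)/((s + 1)^2 + 49).
Then apply L{t^2·g(t)} = (-1)^2 d^2/ds^2[G(s)] with G(s) = (s + 1)/((s + 1)^2 + 49):
differentiating 2 times and applying the sign gives 2*(s + 1)*(s^2 + 2*s - 146)/(s^2 + 2*s + 50)^3.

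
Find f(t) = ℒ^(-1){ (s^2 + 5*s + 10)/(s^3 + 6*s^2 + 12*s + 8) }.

Factor the denominator: s^3 + 6*s^2 + 12*s + 8 = (s + 2)^3.
Partial fraction decomposition gives [1/(s + 2)] + [(s + 2)^(-2)] + [4/(s + 2)^3].
Invert each term: 1/(s + 2) ↔ e^(-2t); 1/(s + 2)^2 ↔ t·e^(-2t); 4/(s + 2)^3 ↔ (2)t^2·e^(-2t).

f(t) = 2*t^2*exp(-2*t) + t*exp(-2*t) + exp(-2*t)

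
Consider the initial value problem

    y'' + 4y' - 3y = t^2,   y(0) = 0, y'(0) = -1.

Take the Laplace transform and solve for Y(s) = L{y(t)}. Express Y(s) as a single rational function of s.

Apply the Laplace transform to the equation.
The derivative rules (L{y''} = s^2 Y - s·y(0) - y'(0) and L{y'} = sY - y(0), with y(0) = 0, y'(0) = -1) turn the left side into (s^2 + 4*s - 3)Y - (-1).
The right side is L{t^2} = 2/s^3.
So (s^2 + 4*s - 3)Y = 2/s^3 + (-1).
Isolate Y and clear denominators.

Y(s) = (-s^3 + 2)/(s^5 + 4*s^4 - 3*s^3)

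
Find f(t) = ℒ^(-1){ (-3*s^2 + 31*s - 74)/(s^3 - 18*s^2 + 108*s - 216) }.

f(t) = 2*t^2*exp(6*t) - 5*t*exp(6*t) - 3*exp(6*t)

Factor the denominator: s^3 - 18*s^2 + 108*s - 216 = (s - 6)^3.
Partial fraction decomposition gives [-3/(s - 6)] + [-5/(s - 6)^2] + [4/(s - 6)^3].
Invert each term: -3/(s - 6) ↔ -3e^(6t); -5/(s - 6)^2 ↔ -5t·e^(6t); 4/(s - 6)^3 ↔ (2)t^2·e^(6t).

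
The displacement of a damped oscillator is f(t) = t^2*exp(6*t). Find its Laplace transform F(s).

F(s) = 2/(s - 6)^3

L{e^(6t)} = 1/(s - 6).
Then apply L{t^2·g(t)} = (-1)^2 d^2/ds^2[G(s)] with G(s) = 1/(s - 6):
differentiating 2 times and applying the sign gives 2/(s - 6)^3.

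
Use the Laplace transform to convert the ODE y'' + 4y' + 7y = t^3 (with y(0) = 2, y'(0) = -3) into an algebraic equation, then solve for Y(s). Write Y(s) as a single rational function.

Y(s) = (2*s^5 + 5*s^4 + 6)/(s^6 + 4*s^5 + 7*s^4)

Transform both sides with L{·}.
The derivative rules (L{y''} = s^2 Y - s·y(0) - y'(0) and L{y'} = sY - y(0), with y(0) = 2, y'(0) = -3) turn the left side into (s^2 + 4*s + 7)Y - (2*s + 5).
The right side is L{t^3} = 6/s^4.
So (s^2 + 4*s + 7)Y = 6/s^4 + (2*s + 5).
Isolate Y and clear denominators.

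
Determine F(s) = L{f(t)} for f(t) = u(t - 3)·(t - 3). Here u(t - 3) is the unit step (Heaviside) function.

F(s) = exp(-3*s)/s^2

By the second shifting theorem, L{u(t - c)·g(t - c)} = e^(-cs)·G(s) with c = 3 and G(s) = L{g(t)}.
L{t} = 1!/s^2 = 1/s^2.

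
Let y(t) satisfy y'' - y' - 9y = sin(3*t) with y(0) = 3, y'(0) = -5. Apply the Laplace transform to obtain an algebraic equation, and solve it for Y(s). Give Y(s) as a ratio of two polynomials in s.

Y(s) = (3*s^3 - 8*s^2 + 27*s - 69)/(s^4 - s^3 - 9*s - 81)

Transform both sides with L{·}.
With L{y''} = s^2 Y - s·y(0) - y'(0) and L{y'} = sY - y(0), with y(0) = 3, y'(0) = -5: the LHS transforms to (s^2 - s - 9)Y - (3*s - 8).
The right side is L{sin(3*t)} = 3/(s^2 + 9).
So (s^2 - s - 9)Y = 3/(s^2 + 9) + (3*s - 8).
Divide through and combine into a single rational function.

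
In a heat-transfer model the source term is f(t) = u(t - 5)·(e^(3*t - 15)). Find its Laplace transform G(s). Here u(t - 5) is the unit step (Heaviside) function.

By the second shifting theorem, L{u(t - c)·g(t - c)} = e^(-cs)·H(s) with c = 5 and H(s) = L{g(t)}.
L{e^(3t)} = 1/(s - 3).

G(s) = exp(-5*s)/(s - 3)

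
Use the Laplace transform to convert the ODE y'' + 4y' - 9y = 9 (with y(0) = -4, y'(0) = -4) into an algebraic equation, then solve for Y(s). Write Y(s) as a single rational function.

Transform both sides with L{·}.
With L{y''} = s^2 Y - s·y(0) - y'(0) and L{y'} = sY - y(0), with y(0) = -4, y'(0) = -4: the LHS transforms to (s^2 + 4*s - 9)Y - (-4*s - 20).
The right side is L{9} = 9/s.
So (s^2 + 4*s - 9)Y = 9/s + (-4*s - 20).
Divide through and combine into a single rational function.

Y(s) = (-4*s^2 - 20*s + 9)/(s^3 + 4*s^2 - 9*s)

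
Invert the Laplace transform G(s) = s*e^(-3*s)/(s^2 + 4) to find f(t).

The factor e^(-3s) signals a time shift by c = 3 (second shifting theorem).
L{cos(2t)} = s/(s^2 + 4), so L^-1{s/(s^2 + 4)} = cos(2*t).
Hence the inverse is u(t - 3) times that function evaluated at t - 3.

f(t) = Heaviside(t - 3)*(cos(2*t - 6))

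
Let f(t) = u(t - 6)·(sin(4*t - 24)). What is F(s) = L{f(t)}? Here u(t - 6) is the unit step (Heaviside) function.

By the second shifting theorem, L{u(t - c)·g(t - c)} = e^(-cs)·G(s) with c = 6 and G(s) = L{g(t)}.
L{sin(4t)} = 4/(s^2 + 16).

F(s) = 4*exp(-6*s)/(s^2 + 16)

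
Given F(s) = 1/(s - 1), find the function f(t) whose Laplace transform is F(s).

f(t) = exp(t)

Since L{e^(t)} = 1/(s - 1), the inverse is e^(t).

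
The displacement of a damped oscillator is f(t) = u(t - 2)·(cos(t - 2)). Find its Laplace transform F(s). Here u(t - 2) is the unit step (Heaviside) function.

By the second shifting theorem, L{u(t - c)·g(t - c)} = e^(-cs)·G(s) with c = 2 and G(s) = L{g(t)}.
L{cos(t)} = s/(s^2 + 1).

F(s) = s*exp(-2*s)/(s^2 + 1)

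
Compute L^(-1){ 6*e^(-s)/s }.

The factor e^(-s) signals a time shift by c = 1 (second shifting theorem).
L{6} = 6/s, so L^-1{6/s} = 6.
Hence the inverse is u(t - 1) times that function evaluated at t - 1.

Heaviside(t - 1)*(6)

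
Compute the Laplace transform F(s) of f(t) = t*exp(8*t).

F(s) = (s - 8)^(-2)

L{t} = 1!/s^2 = 1/s^2.
By the first shifting theorem, multiplying by e^(8t) replaces s with s - 8.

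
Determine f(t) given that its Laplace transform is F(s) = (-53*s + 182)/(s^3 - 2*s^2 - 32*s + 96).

Factor the denominator: s^3 - 2*s^2 - 32*s + 96 = (s - 4)^2*(s + 6).
Partial fraction decomposition gives [-5/(s - 4)] + [-3/(s - 4)^2] + [5/(s + 6)].
Invert each term: -5/(s - 4) ↔ -5e^(4t); -3/(s - 4)^2 ↔ -3t·e^(4t); 5/(s + 6) ↔ 5e^(-6t).

f(t) = -3*t*exp(4*t) - 5*exp(4*t) + 5*exp(-6*t)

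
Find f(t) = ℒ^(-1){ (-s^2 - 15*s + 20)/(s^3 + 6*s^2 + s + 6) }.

f(t) = 3*sin(t) - 3*cos(t) + 2*exp(-6*t)

Factor the denominator: s^3 + 6*s^2 + s + 6 = (s + 6)*(s^2 + 1).
Partial fraction decomposition gives [2/(s + 6)] + [-3*s/(s^2 + 1)] + [3/(s^2 + 1)].
Invert each term: 2/(s + 6) ↔ 2e^(-6t); -3·s/(s^2 + 1) ↔ -3cos(t); 3·1/(s^2 + 1) ↔ 3sin(t).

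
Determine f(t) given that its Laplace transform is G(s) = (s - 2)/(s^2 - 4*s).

Rewrite the denominator: s^2 - 4*s = (s - 2)^2 - 4.
The form in (s - 2) signals a first-shifting-theorem factor e^(2t).
Since L{cosh(2t)} = s/(s^2 - 4), the inverse is e^(2*t)*cosh(2*t).

f(t) = exp(2*t)*cosh(2*t)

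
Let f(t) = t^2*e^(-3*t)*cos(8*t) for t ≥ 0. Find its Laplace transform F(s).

L{cos(8t)} = s/(s^2 + 64).
Multiplying by e^(-3t) shifts s → s + 3, so L{e^(-3*t)*cos(8*t)} = (s + 3)/((s + 3)^2 + 64).
Then apply L{t^2·g(t)} = (-1)^2 d^2/ds^2[G(s)] with G(s) = (s + 3)/((s + 3)^2 + 64):
differentiating 2 times and applying the sign gives 2*(s + 3)*(s^2 + 6*s - 183)/(s^2 + 6*s + 73)^3.

F(s) = 2*(s + 3)*(s^2 + 6*s - 183)/(s^2 + 6*s + 73)^3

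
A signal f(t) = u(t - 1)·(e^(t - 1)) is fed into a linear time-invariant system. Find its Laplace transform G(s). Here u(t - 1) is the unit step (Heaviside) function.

By the second shifting theorem, L{u(t - c)·g(t - c)} = e^(-cs)·H(s) with c = 1 and H(s) = L{g(t)}.
L{e^(t)} = 1/(s - 1).

G(s) = exp(-s)/(s - 1)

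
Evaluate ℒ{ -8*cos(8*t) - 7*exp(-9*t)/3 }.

The transform is linear, so treat each term independently.
(-8)·[L{cos(8t)} = s/(s^2 + 64)]; (-7/3)·[L{e^(-9t)} = 1/(s + 9)].

-8*s/(s^2 + 64) - 7/(3*(s + 9))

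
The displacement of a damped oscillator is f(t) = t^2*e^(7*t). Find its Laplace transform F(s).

L{e^(7t)} = 1/(s - 7).
Then apply L{t^2·g(t)} = (-1)^2 d^2/ds^2[G(s)] with G(s) = 1/(s - 7):
differentiating 2 times and applying the sign gives 2/(s - 7)^3.

F(s) = 2/(s - 7)^3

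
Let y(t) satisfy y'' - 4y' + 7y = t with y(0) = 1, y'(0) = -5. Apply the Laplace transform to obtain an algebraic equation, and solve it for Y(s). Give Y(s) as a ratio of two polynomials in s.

Y(s) = (s^3 - 9*s^2 + 1)/(s^4 - 4*s^3 + 7*s^2)

Transform both sides with L{·}.
Using L{y''} = s^2 Y - s·y(0) - y'(0) and L{y'} = sY - y(0), with y(0) = 1, y'(0) = -5, the left side becomes (s^2 - 4*s + 7)Y - (s - 9).
The right side is L{t} = s^(-2).
So (s^2 - 4*s + 7)Y = s^(-2) + (s - 9).
Solve for Y(s) and write it as one ratio of polynomials.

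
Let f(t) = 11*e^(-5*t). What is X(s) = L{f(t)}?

X(s) = 11/(s + 5)

L{11} = 11/s.
By the first shifting theorem, multiplying by e^(-5t) replaces s with s + 5.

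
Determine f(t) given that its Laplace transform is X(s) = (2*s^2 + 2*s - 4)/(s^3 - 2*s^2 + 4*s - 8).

Factor the denominator: s^3 - 2*s^2 + 4*s - 8 = (s - 2)*(s^2 + 4).
Partial fraction decomposition gives [1/(s - 2)] + [s/(s^2 + 4)] + [4/(s^2 + 4)].
Invert each term: 1/(s - 2) ↔ e^(2t); 1·s/(s^2 + 4) ↔ cos(2t); 2·2/(s^2 + 4) ↔ 2sin(2t).

f(t) = exp(2*t) + 2*sin(2*t) + cos(2*t)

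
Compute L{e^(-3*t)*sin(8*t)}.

8/((s + 3)^2 + 64)

L{sin(8t)} = 8/(s^2 + 64).
By the first shifting theorem, multiplying by e^(-3t) replaces s with s + 3.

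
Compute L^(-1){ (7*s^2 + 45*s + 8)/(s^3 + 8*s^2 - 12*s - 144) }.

t*exp(-6*t) + 3*exp(4*t) + 4*exp(-6*t)

Factor the denominator: s^3 + 8*s^2 - 12*s - 144 = (s - 4)*(s + 6)^2.
Partial fraction decomposition gives [4/(s + 6)] + [(s + 6)^(-2)] + [3/(s - 4)].
Invert each term: 4/(s + 6) ↔ 4e^(-6t); 1/(s + 6)^2 ↔ t·e^(-6t); 3/(s - 4) ↔ 3e^(4t).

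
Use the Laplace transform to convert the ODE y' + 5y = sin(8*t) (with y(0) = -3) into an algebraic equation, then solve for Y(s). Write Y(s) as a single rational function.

Y(s) = (-3*s^2 - 184)/(s^3 + 5*s^2 + 64*s + 320)

Apply the Laplace transform to the equation.
Using L{y'} = sY - y(0) = sY - (-3), the left side becomes (s + 5)Y - (-3).
The right side is L{sin(8*t)} = 8/(s^2 + 64).
So (s + 5)Y = 8/(s^2 + 64) + (-3).
Solve for Y(s) and write it as one ratio of polynomials.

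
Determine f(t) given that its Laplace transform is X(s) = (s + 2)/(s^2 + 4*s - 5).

Rewrite the denominator: s^2 + 4*s - 5 = (s + 2)^2 - 9.
The form in (s + 2) signals a first-shifting-theorem factor e^(-2t).
Since L{cosh(3t)} = s/(s^2 - 9), the inverse is e^(-2*t)*cosh(3*t).

f(t) = exp(-2*t)*cosh(3*t)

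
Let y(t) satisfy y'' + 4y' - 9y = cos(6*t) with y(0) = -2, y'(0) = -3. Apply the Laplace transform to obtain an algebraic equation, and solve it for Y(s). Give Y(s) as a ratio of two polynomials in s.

Y(s) = (-2*s^3 - 11*s^2 - 71*s - 396)/(s^4 + 4*s^3 + 27*s^2 + 144*s - 324)

Apply the Laplace transform to the equation.
With L{y''} = s^2 Y - s·y(0) - y'(0) and L{y'} = sY - y(0), with y(0) = -2, y'(0) = -3: the LHS transforms to (s^2 + 4*s - 9)Y - (-2*s - 11).
The right side is L{cos(6*t)} = s/(s^2 + 36).
So (s^2 + 4*s - 9)Y = s/(s^2 + 36) + (-2*s - 11).
Divide through and combine into a single rational function.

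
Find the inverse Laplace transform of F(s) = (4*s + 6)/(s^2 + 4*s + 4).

Factor the denominator: s^2 + 4*s + 4 = (s + 2)^2.
Partial fraction decomposition gives [4/(s + 2)] + [-2/(s + 2)^2].
Invert each term: 4/(s + 2) ↔ 4e^(-2t); -2/(s + 2)^2 ↔ -2t·e^(-2t).

-2*t*exp(-2*t) + 4*exp(-2*t)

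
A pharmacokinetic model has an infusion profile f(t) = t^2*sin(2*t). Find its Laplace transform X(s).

X(s) = 4*(3*s^2 - 4)/(s^2 + 4)^3

L{sin(2t)} = 2/(s^2 + 4).
Then apply L{t^2·g(t)} = (-1)^2 d^2/ds^2[G(s)] with G(s) = 2/(s^2 + 4):
differentiating 2 times and applying the sign gives 4*(3*s^2 - 4)/(s^2 + 4)^3.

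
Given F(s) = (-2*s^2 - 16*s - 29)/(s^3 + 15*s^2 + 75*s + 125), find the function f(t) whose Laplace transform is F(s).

Factor the denominator: s^3 + 15*s^2 + 75*s + 125 = (s + 5)^3.
Partial fraction decomposition gives [-2/(s + 5)] + [4/(s + 5)^2] + [(s + 5)^(-3)].
Invert each term: -2/(s + 5) ↔ -2e^(-5t); 4/(s + 5)^2 ↔ 4t·e^(-5t); 1/(s + 5)^3 ↔ (1/2)t^2·e^(-5t).

f(t) = t^2*exp(-5*t)/2 + 4*t*exp(-5*t) - 2*exp(-5*t)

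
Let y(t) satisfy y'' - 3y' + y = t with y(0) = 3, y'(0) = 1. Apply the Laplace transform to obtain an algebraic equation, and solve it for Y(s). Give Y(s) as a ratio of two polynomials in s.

Y(s) = (3*s + 1)/s^2

Laplace-transform each side.
Using L{y''} = s^2 Y - s·y(0) - y'(0) and L{y'} = sY - y(0), with y(0) = 3, y'(0) = 1, the left side becomes (s^2 - 3*s + 1)Y - (3*s - 8).
The right side is L{t} = s^(-2).
So (s^2 - 3*s + 1)Y = s^(-2) + (3*s - 8).
Divide through and combine into a single rational function.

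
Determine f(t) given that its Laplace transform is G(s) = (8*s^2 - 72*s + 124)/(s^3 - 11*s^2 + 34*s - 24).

Factor the denominator: s^3 - 11*s^2 + 34*s - 24 = (s - 6)*(s - 4)*(s - 1).
Partial fraction decomposition gives [-2/(s - 6)] + [6/(s - 4)] + [4/(s - 1)].
Invert each term: -2/(s - 6) ↔ -2e^(6t); 6/(s - 4) ↔ 6e^(4t); 4/(s - 1) ↔ 4e^(t).

f(t) = -2*exp(6*t) + 6*exp(4*t) + 4*exp(t)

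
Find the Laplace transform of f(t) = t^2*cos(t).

2*s*(s^2 - 3)/(s^2 + 1)^3

L{cos(t)} = s/(s^2 + 1).
Then apply L{t^2·g(t)} = (-1)^2 d^2/ds^2[G(s)] with G(s) = s/(s^2 + 1):
differentiating 2 times and applying the sign gives 2*s*(s^2 - 3)/(s^2 + 1)^3.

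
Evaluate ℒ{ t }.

s^(-2)

L{t} = 1!/s^2 = 1/s^2.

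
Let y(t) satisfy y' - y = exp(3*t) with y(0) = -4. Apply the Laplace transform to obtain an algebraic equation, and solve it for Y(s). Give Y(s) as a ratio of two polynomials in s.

Y(s) = (-4*s + 13)/(s^2 - 4*s + 3)

Laplace-transform each side.
The derivative rules (L{y'} = sY - y(0) = sY - (-4)) turn the left side into (s - 1)Y - (-4).
The right side is L{exp(3*t)} = 1/(s - 3).
So (s - 1)Y = 1/(s - 3) + (-4).
Solve for Y(s) and write it as one ratio of polynomials.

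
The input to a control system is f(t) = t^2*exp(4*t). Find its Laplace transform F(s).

F(s) = 2/(s - 4)^3

L{e^(4t)} = 1/(s - 4).
Then apply L{t^2·g(t)} = (-1)^2 d^2/ds^2[G(s)] with G(s) = 1/(s - 4):
differentiating 2 times and applying the sign gives 2/(s - 4)^3.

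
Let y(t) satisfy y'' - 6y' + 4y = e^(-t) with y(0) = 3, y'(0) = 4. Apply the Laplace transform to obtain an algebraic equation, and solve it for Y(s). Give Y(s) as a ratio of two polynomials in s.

Laplace-transform each side.
Using L{y''} = s^2 Y - s·y(0) - y'(0) and L{y'} = sY - y(0), with y(0) = 3, y'(0) = 4, the left side becomes (s^2 - 6*s + 4)Y - (3*s - 14).
The right side is L{e^(-t)} = 1/(s + 1).
So (s^2 - 6*s + 4)Y = 1/(s + 1) + (3*s - 14).
Solve for Y(s) and write it as one ratio of polynomials.

Y(s) = (3*s^2 - 11*s - 13)/(s^3 - 5*s^2 - 2*s + 4)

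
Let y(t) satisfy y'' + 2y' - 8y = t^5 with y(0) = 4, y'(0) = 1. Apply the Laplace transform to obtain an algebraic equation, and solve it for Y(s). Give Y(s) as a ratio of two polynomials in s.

Apply the Laplace transform to the equation.
The derivative rules (L{y''} = s^2 Y - s·y(0) - y'(0) and L{y'} = sY - y(0), with y(0) = 4, y'(0) = 1) turn the left side into (s^2 + 2*s - 8)Y - (4*s + 9).
The right side is L{t^5} = 120/s^6.
So (s^2 + 2*s - 8)Y = 120/s^6 + (4*s + 9).
Solve for Y(s) and write it as one ratio of polynomials.

Y(s) = (4*s^7 + 9*s^6 + 120)/(s^8 + 2*s^7 - 8*s^6)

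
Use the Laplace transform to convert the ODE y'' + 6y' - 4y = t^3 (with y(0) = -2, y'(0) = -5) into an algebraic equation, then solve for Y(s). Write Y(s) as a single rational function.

Laplace-transform each side.
With L{y''} = s^2 Y - s·y(0) - y'(0) and L{y'} = sY - y(0), with y(0) = -2, y'(0) = -5: the LHS transforms to (s^2 + 6*s - 4)Y - (-2*s - 17).
The right side is L{t^3} = 6/s^4.
So (s^2 + 6*s - 4)Y = 6/s^4 + (-2*s - 17).
Solve for Y(s) and write it as one ratio of polynomials.

Y(s) = (-2*s^5 - 17*s^4 + 6)/(s^6 + 6*s^5 - 4*s^4)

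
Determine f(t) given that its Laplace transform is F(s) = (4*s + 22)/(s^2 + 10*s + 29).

Complete the square in the denominator: s^2 + 10*s + 29 = (s + 5)^2 + 2^2.
Split the numerator to match: 4*s + 22 = 4·(s + 5) + 1·2.
Invert each term: 4·(s + 5)/((s + 5)^2 + 4) ↔ 4e^(-5t)cos(2t); 1·2/((s + 5)^2 + 4) ↔ e^(-5t)sin(2t).

f(t) = exp(-5*t)*sin(2*t) + 4*exp(-5*t)*cos(2*t)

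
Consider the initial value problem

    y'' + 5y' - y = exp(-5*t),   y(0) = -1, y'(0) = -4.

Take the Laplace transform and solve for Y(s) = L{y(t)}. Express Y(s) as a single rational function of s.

Y(s) = (-s^2 - 14*s - 44)/(s^3 + 10*s^2 + 24*s - 5)

Take the Laplace transform of both sides.
With L{y''} = s^2 Y - s·y(0) - y'(0) and L{y'} = sY - y(0), with y(0) = -1, y'(0) = -4: the LHS transforms to (s^2 + 5*s - 1)Y - (-s - 9).
The right side is L{exp(-5*t)} = 1/(s + 5).
So (s^2 + 5*s - 1)Y = 1/(s + 5) + (-s - 9).
Solve for Y(s) and write it as one ratio of polynomials.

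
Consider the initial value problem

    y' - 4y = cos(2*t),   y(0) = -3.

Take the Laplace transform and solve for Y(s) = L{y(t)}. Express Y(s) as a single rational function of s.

Apply the Laplace transform to the equation.
The derivative rules (L{y'} = sY - y(0) = sY - (-3)) turn the left side into (s - 4)Y - (-3).
The right side is L{cos(2*t)} = s/(s^2 + 4).
So (s - 4)Y = s/(s^2 + 4) + (-3).
Divide through and combine into a single rational function.

Y(s) = (-3*s^2 + s - 12)/(s^3 - 4*s^2 + 4*s - 16)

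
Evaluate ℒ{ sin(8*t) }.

8/(s^2 + 64)

L{sin(8t)} = 8/(s^2 + 64).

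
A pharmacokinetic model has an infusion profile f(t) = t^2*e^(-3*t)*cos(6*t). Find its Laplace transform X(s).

X(s) = 2*(s + 3)*(s^2 + 6*s - 99)/(s^2 + 6*s + 45)^3

L{cos(6t)} = s/(s^2 + 36).
Multiplying by e^(-3t) shifts s → s + 3, so L{e^(-3*t)*cos(6*t)} = (s + 3)/((s + 3)^2 + 36).
Then apply L{t^2·g(t)} = (-1)^2 d^2/ds^2[G(s)] with G(s) = (s + 3)/((s + 3)^2 + 36):
differentiating 2 times and applying the sign gives 2*(s + 3)*(s^2 + 6*s - 99)/(s^2 + 6*s + 45)^3.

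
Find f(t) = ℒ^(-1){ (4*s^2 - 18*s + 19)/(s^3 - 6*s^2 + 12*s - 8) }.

f(t) = -t^2*exp(2*t)/2 - 2*t*exp(2*t) + 4*exp(2*t)

Factor the denominator: s^3 - 6*s^2 + 12*s - 8 = (s - 2)^3.
Partial fraction decomposition gives [4/(s - 2)] + [-2/(s - 2)^2] + [-1/(s - 2)^3].
Invert each term: 4/(s - 2) ↔ 4e^(2t); -2/(s - 2)^2 ↔ -2t·e^(2t); -1/(s - 2)^3 ↔ (-1/2)t^2·e^(2t).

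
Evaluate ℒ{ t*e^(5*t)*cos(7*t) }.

L{cos(7t)} = s/(s^2 + 49).
Multiplying by e^(5t) shifts s → s - 5, so L{e^(5*t)*cos(7*t)} = (s - 5)/((s - 5)^2 + 49).
Then apply L{t·g(t)} = -d/ds[G(s)] with G(s) = (s - 5)/((s - 5)^2 + 49):
differentiating 1 time and applying the sign gives (s - 12)*(s + 2)/(s^2 - 10*s + 74)^2.

(s - 12)*(s + 2)/(s^2 - 10*s + 74)^2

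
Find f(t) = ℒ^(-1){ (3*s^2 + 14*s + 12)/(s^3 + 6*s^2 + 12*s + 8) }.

f(t) = -2*t^2*exp(-2*t) + 2*t*exp(-2*t) + 3*exp(-2*t)

Factor the denominator: s^3 + 6*s^2 + 12*s + 8 = (s + 2)^3.
Partial fraction decomposition gives [3/(s + 2)] + [2/(s + 2)^2] + [-4/(s + 2)^3].
Invert each term: 3/(s + 2) ↔ 3e^(-2t); 2/(s + 2)^2 ↔ 2t·e^(-2t); -4/(s + 2)^3 ↔ (-2)t^2·e^(-2t).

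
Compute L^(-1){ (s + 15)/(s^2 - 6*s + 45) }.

3*exp(3*t)*sin(6*t) + exp(3*t)*cos(6*t)

Complete the square in the denominator: s^2 - 6*s + 45 = (s - 3)^2 + 6^2.
Split the numerator to match: s + 15 = 1·(s - 3) + 3·6.
Invert each term: 1·(s - 3)/((s - 3)^2 + 36) ↔ e^(3t)cos(6t); 3·6/((s - 3)^2 + 36) ↔ 3e^(3t)sin(6t).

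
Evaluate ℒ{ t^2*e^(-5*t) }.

2/(s + 5)^3

L{e^(-5t)} = 1/(s + 5).
Then apply L{t^2·g(t)} = (-1)^2 d^2/ds^2[G(s)] with G(s) = 1/(s + 5):
differentiating 2 times and applying the sign gives 2/(s + 5)^3.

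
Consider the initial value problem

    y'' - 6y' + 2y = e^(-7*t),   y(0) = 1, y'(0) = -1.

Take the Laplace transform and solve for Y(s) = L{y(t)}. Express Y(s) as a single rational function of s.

Transform both sides with L{·}.
The derivative rules (L{y''} = s^2 Y - s·y(0) - y'(0) and L{y'} = sY - y(0), with y(0) = 1, y'(0) = -1) turn the left side into (s^2 - 6*s + 2)Y - (s - 7).
The right side is L{e^(-7*t)} = 1/(s + 7).
So (s^2 - 6*s + 2)Y = 1/(s + 7) + (s - 7).
Isolate Y and clear denominators.

Y(s) = (s^2 - 48)/(s^3 + s^2 - 40*s + 14)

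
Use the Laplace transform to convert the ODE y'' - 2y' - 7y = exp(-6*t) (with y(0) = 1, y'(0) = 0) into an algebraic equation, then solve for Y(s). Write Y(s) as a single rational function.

Y(s) = (s^2 + 4*s - 11)/(s^3 + 4*s^2 - 19*s - 42)

Laplace-transform each side.
Using L{y''} = s^2 Y - s·y(0) - y'(0) and L{y'} = sY - y(0), with y(0) = 1, y'(0) = 0, the left side becomes (s^2 - 2*s - 7)Y - (s - 2).
The right side is L{exp(-6*t)} = 1/(s + 6).
So (s^2 - 2*s - 7)Y = 1/(s + 6) + (s - 2).
Isolate Y and clear denominators.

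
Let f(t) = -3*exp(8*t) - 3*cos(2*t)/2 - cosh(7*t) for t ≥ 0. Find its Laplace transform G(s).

G(s) = -3*s/(2*(s^2 + 4)) - s/(s^2 - 49) - 3/(s - 8)

By linearity of the Laplace transform, transform each term separately.
(-3/2)·[L{cos(2t)} = s/(s^2 + 4)]; (-3)·[L{e^(8t)} = 1/(s - 8)]; (-1)·[L{cosh(7t)} = s/(s^2 - 49)].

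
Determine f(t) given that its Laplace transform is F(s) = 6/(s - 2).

Since L{e^(2t)} = 1/(s - 2), the inverse is exp(2*t), scaled by 6.

f(t) = 6*exp(2*t)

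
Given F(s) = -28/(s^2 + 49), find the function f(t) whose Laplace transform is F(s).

f(t) = -4*sin(7*t)

Since L{sin(7t)} = 7/(s^2 + 49), the inverse is sin(7*t), scaled by -4.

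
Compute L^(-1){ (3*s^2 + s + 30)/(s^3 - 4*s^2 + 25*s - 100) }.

Factor the denominator: s^3 - 4*s^2 + 25*s - 100 = (s - 4)*(s^2 + 25).
Partial fraction decomposition gives [2/(s - 4)] + [s/(s^2 + 25)] + [5/(s^2 + 25)].
Invert each term: 2/(s - 4) ↔ 2e^(4t); 1·s/(s^2 + 25) ↔ cos(5t); 1·5/(s^2 + 25) ↔ sin(5t).

2*exp(4*t) + sin(5*t) + cos(5*t)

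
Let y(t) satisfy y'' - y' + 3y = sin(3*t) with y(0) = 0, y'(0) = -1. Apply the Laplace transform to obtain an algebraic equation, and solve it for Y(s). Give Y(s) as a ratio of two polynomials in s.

Y(s) = (-s^2 - 6)/(s^4 - s^3 + 12*s^2 - 9*s + 27)

Apply the Laplace transform to the equation.
With L{y''} = s^2 Y - s·y(0) - y'(0) and L{y'} = sY - y(0), with y(0) = 0, y'(0) = -1: the LHS transforms to (s^2 - s + 3)Y - (-1).
The right side is L{sin(3*t)} = 3/(s^2 + 9).
So (s^2 - s + 3)Y = 3/(s^2 + 9) + (-1).
Divide through and combine into a single rational function.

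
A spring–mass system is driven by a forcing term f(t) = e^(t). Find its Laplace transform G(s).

G(s) = 1/(s - 1)

L{1} = 1/s.
By the first shifting theorem, multiplying by e^(t) replaces s with s - 1.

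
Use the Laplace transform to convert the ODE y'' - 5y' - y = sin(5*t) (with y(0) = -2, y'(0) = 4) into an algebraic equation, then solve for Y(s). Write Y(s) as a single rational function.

Y(s) = (-2*s^3 + 14*s^2 - 50*s + 355)/(s^4 - 5*s^3 + 24*s^2 - 125*s - 25)

Laplace-transform each side.
With L{y''} = s^2 Y - s·y(0) - y'(0) and L{y'} = sY - y(0), with y(0) = -2, y'(0) = 4: the LHS transforms to (s^2 - 5*s - 1)Y - (-2*s + 14).
The right side is L{sin(5*t)} = 5/(s^2 + 25).
So (s^2 - 5*s - 1)Y = 5/(s^2 + 25) + (-2*s + 14).
Isolate Y and clear denominators.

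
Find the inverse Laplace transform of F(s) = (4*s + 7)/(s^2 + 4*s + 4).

-t*exp(-2*t) + 4*exp(-2*t)

Factor the denominator: s^2 + 4*s + 4 = (s + 2)^2.
Partial fraction decomposition gives [4/(s + 2)] + [-1/(s + 2)^2].
Invert each term: 4/(s + 2) ↔ 4e^(-2t); -1/(s + 2)^2 ↔ -t·e^(-2t).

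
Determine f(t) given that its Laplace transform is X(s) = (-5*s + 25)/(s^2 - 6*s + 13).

Complete the square in the denominator: s^2 - 6*s + 13 = (s - 3)^2 + 2^2.
Split the numerator to match: -5*s + 25 = -5·(s - 3) + 5·2.
Invert each term: -5·(s - 3)/((s - 3)^2 + 4) ↔ -5e^(3t)cos(2t); 5·2/((s - 3)^2 + 4) ↔ 5e^(3t)sin(2t).

f(t) = 5*exp(3*t)*sin(2*t) - 5*exp(3*t)*cos(2*t)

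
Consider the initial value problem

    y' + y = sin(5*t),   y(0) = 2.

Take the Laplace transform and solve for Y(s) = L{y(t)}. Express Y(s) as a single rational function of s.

Y(s) = (2*s^2 + 55)/(s^3 + s^2 + 25*s + 25)

Take the Laplace transform of both sides.
Using L{y'} = sY - y(0) = sY - 2, the left side becomes (s + 1)Y - (2).
The right side is L{sin(5*t)} = 5/(s^2 + 25).
So (s + 1)Y = 5/(s^2 + 25) + (2).
Solve for Y(s) and write it as one ratio of polynomials.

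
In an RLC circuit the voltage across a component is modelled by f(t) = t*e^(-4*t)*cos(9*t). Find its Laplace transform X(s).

X(s) = (s - 5)*(s + 13)/(s^2 + 8*s + 97)^2

L{cos(9t)} = s/(s^2 + 81).
Multiplying by e^(-4t) shifts s → s + 4, so L{e^(-4*t)*cos(9*t)} = (s + 4)/((s + 4)^2 + 81).
Then apply L{t·g(t)} = -d/ds[G(s)] with G(s) = (s + 4)/((s + 4)^2 + 81):
differentiating 1 time and applying the sign gives (s - 5)*(s + 13)/(s^2 + 8*s + 97)^2.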